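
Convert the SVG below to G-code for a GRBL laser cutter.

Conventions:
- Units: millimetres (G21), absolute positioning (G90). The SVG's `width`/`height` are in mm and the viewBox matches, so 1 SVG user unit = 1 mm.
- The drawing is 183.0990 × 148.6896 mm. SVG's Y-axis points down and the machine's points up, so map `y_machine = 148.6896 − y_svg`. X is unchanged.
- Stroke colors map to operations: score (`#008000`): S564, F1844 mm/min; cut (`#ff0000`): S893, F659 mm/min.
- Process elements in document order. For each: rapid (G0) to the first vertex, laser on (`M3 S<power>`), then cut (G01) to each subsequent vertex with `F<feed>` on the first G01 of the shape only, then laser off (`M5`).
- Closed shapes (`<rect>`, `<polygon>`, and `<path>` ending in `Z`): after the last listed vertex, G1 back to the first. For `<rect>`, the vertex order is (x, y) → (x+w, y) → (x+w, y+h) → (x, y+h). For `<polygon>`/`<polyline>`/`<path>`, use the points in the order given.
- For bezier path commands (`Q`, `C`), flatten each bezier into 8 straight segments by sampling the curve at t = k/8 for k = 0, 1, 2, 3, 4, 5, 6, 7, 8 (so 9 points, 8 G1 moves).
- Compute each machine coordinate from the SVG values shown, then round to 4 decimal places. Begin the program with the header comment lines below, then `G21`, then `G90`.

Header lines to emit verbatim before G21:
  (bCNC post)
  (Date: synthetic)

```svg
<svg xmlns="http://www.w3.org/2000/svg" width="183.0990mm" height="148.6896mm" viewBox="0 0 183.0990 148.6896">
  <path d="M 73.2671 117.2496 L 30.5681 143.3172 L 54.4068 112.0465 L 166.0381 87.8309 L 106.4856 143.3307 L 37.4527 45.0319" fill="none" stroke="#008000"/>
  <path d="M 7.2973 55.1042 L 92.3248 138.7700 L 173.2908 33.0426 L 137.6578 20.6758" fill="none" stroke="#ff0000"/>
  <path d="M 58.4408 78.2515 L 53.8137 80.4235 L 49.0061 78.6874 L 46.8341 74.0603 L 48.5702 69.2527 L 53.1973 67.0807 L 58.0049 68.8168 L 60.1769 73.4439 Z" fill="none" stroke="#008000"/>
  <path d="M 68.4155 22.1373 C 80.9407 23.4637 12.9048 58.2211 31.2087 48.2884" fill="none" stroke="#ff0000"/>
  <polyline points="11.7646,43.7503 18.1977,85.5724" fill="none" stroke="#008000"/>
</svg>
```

(bCNC post)
(Date: synthetic)
G21
G90
G0 X73.2671 Y31.4400
M3 S564
G01 X30.5681 Y5.3724 F1844
G01 X54.4068 Y36.6431
G01 X166.0381 Y60.8587
G01 X106.4856 Y5.3589
G01 X37.4527 Y103.6577
M5
G0 X7.2973 Y93.5854
M3 S893
G01 X92.3248 Y9.9196 F659
G01 X173.2908 Y115.6470
G01 X137.6578 Y128.0138
M5
G0 X58.4408 Y70.4381
M3 S564
G01 X53.8137 Y68.2661 F1844
G01 X49.0061 Y70.0022
G01 X46.8341 Y74.6293
G01 X48.5702 Y79.4369
G01 X53.1973 Y81.6089
G01 X58.0049 Y79.8728
G01 X60.1769 Y75.2457
G01 X58.4408 Y70.4381
M5
G0 X68.4155 Y126.5523
M3 S893
G01 X69.6621 Y124.6404 F659
G01 X65.3120 Y120.5098
G01 X57.3211 Y115.0761
G01 X47.6451 Y109.2546
G01 X38.2400 Y103.9609
G01 X31.0617 Y100.1104
G01 X28.0659 Y98.6187
G01 X31.2087 Y100.4012
M5
G0 X11.7646 Y104.9393
M3 S564
G01 X18.1977 Y63.1172 F1844
M5

viewBox `0 0 183.0990 148.6896` with mm width/height → 1 unit = 1 mm. Flip: y_m = 148.6896 − y_svg.

**Shape 1** — `<path>` open polyline, stroke `#008000` → score (S564, F1844). Machine vertices: (73.2671,31.4400) → (30.5681,5.3724) → (54.4068,36.6431) → (166.0381,60.8587) → (106.4856,5.3589) → (37.4527,103.6577). Open path.

**Shape 2** — `<path>` open polyline, stroke `#ff0000` → cut (S893, F659). Machine vertices: (7.2973,93.5854) → (92.3248,9.9196) → (173.2908,115.6470) → (137.6578,128.0138). Open path.

**Shape 3** — `<path>` regular polygon, stroke `#008000` → score (S564, F1844). Machine vertices: (58.4408,70.4381) → (53.8137,68.2661) → (49.0061,70.0022) → (46.8341,74.6293) → (48.5702,79.4369) → (53.1973,81.6089) → (58.0049,79.8728) → (60.1769,75.2457) → (58.4408,70.4381). Closed: final G1 returns to the first vertex.

**Shape 4** — `<path>` cubic bezier, stroke `#ff0000` → cut (S893, F659). Control points (SVG): P0=(68.4155,22.1373), P1=(80.9407,23.4637), P2=(12.9048,58.2211), P3=(31.2087,48.2884); sampled at t=k/8. Machine vertices: (68.4155,126.5523) → (69.6621,124.6404) → (65.3120,120.5098) → (57.3211,115.0761) → (47.6451,109.2546) → (38.2400,103.9609) → (31.0617,100.1104) → (28.0659,98.6187) → (31.2087,100.4012). Open path.

**Shape 5** — `<polyline>` line segment, stroke `#008000` → score (S564, F1844). Machine vertices: (11.7646,104.9393) → (18.1977,63.1172). Open path.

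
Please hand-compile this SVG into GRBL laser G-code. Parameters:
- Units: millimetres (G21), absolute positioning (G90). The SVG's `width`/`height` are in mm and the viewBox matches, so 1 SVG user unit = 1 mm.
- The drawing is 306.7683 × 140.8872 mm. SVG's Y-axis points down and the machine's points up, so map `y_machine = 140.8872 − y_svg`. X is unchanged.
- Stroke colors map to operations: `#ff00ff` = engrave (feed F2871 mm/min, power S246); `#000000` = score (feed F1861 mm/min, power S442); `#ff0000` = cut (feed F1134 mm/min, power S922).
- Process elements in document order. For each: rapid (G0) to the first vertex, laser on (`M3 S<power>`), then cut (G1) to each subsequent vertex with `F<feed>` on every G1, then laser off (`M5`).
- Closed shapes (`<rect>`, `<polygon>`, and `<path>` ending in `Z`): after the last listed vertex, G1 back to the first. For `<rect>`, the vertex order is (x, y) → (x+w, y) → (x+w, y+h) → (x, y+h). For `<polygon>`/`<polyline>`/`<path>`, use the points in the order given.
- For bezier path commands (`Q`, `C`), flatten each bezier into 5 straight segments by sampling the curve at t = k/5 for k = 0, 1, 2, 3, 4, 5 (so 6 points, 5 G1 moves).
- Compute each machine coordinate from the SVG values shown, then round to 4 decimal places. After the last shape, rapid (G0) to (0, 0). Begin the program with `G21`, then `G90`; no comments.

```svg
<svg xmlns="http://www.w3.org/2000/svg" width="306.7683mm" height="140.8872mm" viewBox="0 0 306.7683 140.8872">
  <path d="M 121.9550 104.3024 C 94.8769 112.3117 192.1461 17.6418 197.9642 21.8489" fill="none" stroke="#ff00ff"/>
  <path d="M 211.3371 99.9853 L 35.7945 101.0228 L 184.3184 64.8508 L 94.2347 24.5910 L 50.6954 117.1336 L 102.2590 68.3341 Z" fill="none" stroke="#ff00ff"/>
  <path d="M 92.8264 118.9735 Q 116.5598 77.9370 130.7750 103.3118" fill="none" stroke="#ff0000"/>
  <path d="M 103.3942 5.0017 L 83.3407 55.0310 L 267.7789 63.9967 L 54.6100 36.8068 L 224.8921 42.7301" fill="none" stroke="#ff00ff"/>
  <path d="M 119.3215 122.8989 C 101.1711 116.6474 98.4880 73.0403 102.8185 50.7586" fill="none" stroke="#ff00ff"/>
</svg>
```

G21
G90
G0 X121.9550 Y36.5848
M3 S246
G1 X118.9034 Y42.4883 F2871
G1 X135.3369 Y63.3601 F2871
G1 X160.8970 Y89.5255 F2871
G1 X185.2256 Y111.3098 F2871
G1 X197.9642 Y119.0383 F2871
M5
G0 X211.3371 Y40.9019
M3 S246
G1 X35.7945 Y39.8644 F2871
G1 X184.3184 Y76.0364 F2871
G1 X94.2347 Y116.2962 F2871
G1 X50.6954 Y23.7536 F2871
G1 X102.2590 Y72.5531 F2871
G1 X211.3371 Y40.9019 F2871
M5
G0 X92.8264 Y21.9137
M3 S922
G1 X101.9390 Y35.6718 F1134
G1 X110.2902 Y44.1171 F1134
G1 X117.8799 Y47.2494 F1134
G1 X124.7082 Y45.0689 F1134
G1 X130.7750 Y37.5754 F1134
M5
G0 X103.3942 Y135.8855
M3 S246
G1 X83.3407 Y85.8562 F2871
G1 X267.7789 Y76.8905 F2871
G1 X54.6100 Y104.0804 F2871
G1 X224.8921 Y98.1571 F2871
M5
G0 X119.3215 Y17.9883
M3 S246
G1 X110.2197 Y25.7524 F2871
G1 X104.4243 Y39.6652 F2871
G1 X101.5295 Y56.9100 F2871
G1 X101.1295 Y74.6700 F2871
G1 X102.8185 Y90.1286 F2871
M5
G0 X0.0000 Y0.0000

1 u = 1 mm; y_m = 140.8872 − y.

[1] `<path>` cubic bezier, #ff00ff→engrave S246 F2871: (121.9550,36.5848) → (118.9034,42.4883) → (135.3369,63.3601) → (160.8970,89.5255) → (185.2256,111.3098) → (197.9642,119.0383)

[2] `<path>` closed polygon, #ff00ff→engrave S246 F2871: (211.3371,40.9019) → (35.7945,39.8644) → (184.3184,76.0364) → (94.2347,116.2962) → (50.6954,23.7536) → (102.2590,72.5531) → (211.3371,40.9019) (closed)

[3] `<path>` quadratic bezier, #ff0000→cut S922 F1134: (92.8264,21.9137) → (101.9390,35.6718) → (110.2902,44.1171) → (117.8799,47.2494) → (124.7082,45.0689) → (130.7750,37.5754)

[4] `<path>` open polyline, #ff00ff→engrave S246 F2871: (103.3942,135.8855) → (83.3407,85.8562) → (267.7789,76.8905) → (54.6100,104.0804) → (224.8921,98.1571)

[5] `<path>` cubic bezier, #ff00ff→engrave S246 F2871: (119.3215,17.9883) → (110.2197,25.7524) → (104.4243,39.6652) → (101.5295,56.9100) → (101.1295,74.6700) → (102.8185,90.1286)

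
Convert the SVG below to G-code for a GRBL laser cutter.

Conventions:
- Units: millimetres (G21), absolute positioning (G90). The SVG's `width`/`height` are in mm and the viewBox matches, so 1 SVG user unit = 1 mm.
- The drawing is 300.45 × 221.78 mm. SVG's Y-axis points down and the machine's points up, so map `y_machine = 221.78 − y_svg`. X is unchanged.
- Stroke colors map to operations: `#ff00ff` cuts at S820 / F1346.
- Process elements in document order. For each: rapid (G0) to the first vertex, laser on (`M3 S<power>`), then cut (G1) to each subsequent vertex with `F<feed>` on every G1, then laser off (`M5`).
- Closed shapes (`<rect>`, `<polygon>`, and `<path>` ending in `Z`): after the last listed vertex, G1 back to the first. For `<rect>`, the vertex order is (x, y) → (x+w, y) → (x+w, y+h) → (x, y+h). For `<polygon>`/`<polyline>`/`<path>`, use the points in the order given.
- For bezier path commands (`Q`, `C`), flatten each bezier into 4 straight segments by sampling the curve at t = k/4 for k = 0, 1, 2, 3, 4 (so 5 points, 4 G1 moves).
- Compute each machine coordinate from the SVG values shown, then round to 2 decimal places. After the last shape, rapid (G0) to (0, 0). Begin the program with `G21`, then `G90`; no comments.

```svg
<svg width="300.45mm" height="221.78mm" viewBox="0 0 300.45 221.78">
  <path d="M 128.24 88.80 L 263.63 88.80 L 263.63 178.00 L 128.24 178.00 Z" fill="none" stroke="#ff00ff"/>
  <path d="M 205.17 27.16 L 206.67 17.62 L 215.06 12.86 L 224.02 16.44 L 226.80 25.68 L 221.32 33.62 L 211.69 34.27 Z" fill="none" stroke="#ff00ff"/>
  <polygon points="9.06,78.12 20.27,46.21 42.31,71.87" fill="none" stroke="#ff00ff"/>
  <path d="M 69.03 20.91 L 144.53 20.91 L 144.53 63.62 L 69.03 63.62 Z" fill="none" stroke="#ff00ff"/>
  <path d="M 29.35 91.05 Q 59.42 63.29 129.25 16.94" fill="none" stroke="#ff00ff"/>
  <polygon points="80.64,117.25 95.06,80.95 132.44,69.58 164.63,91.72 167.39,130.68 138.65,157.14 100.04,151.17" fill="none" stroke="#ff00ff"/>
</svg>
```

1 u = 1 mm; y_m = 221.78 − y.

[1] `<path>` rectangle, #ff00ff→cut S820 F1346: (128.24,132.98) → (263.63,132.98) → (263.63,43.78) → (128.24,43.78) → (128.24,132.98) (closed)

[2] `<path>` regular polygon, #ff00ff→cut S820 F1346: (205.17,194.62) → (206.67,204.16) → (215.06,208.92) → (224.02,205.34) → (226.80,196.10) → (221.32,188.16) → (211.69,187.51) → (205.17,194.62) (closed)

[3] `<polygon>` regular polygon, #ff00ff→cut S820 F1346: (9.06,143.66) → (20.27,175.57) → (42.31,149.91) → (9.06,143.66) (closed)

[4] `<path>` rectangle, #ff00ff→cut S820 F1346: (69.03,200.87) → (144.53,200.87) → (144.53,158.16) → (69.03,158.16) → (69.03,200.87) (closed)

[5] `<path>` quadratic bezier, #ff00ff→cut S820 F1346: (29.35,130.73) → (46.87,145.77) → (69.36,163.14) → (96.82,182.83) → (129.25,204.84)

[6] `<polygon>` regular polygon, #ff00ff→cut S820 F1346: (80.64,104.53) → (95.06,140.83) → (132.44,152.20) → (164.63,130.06) → (167.39,91.10) → (138.65,64.64) → (100.04,70.61) → (80.64,104.53) (closed)

G21
G90
G0 X128.24 Y132.98
M3 S820
G1 X263.63 Y132.98 F1346
G1 X263.63 Y43.78 F1346
G1 X128.24 Y43.78 F1346
G1 X128.24 Y132.98 F1346
M5
G0 X205.17 Y194.62
M3 S820
G1 X206.67 Y204.16 F1346
G1 X215.06 Y208.92 F1346
G1 X224.02 Y205.34 F1346
G1 X226.80 Y196.10 F1346
G1 X221.32 Y188.16 F1346
G1 X211.69 Y187.51 F1346
G1 X205.17 Y194.62 F1346
M5
G0 X9.06 Y143.66
M3 S820
G1 X20.27 Y175.57 F1346
G1 X42.31 Y149.91 F1346
G1 X9.06 Y143.66 F1346
M5
G0 X69.03 Y200.87
M3 S820
G1 X144.53 Y200.87 F1346
G1 X144.53 Y158.16 F1346
G1 X69.03 Y158.16 F1346
G1 X69.03 Y200.87 F1346
M5
G0 X29.35 Y130.73
M3 S820
G1 X46.87 Y145.77 F1346
G1 X69.36 Y163.14 F1346
G1 X96.82 Y182.83 F1346
G1 X129.25 Y204.84 F1346
M5
G0 X80.64 Y104.53
M3 S820
G1 X95.06 Y140.83 F1346
G1 X132.44 Y152.20 F1346
G1 X164.63 Y130.06 F1346
G1 X167.39 Y91.10 F1346
G1 X138.65 Y64.64 F1346
G1 X100.04 Y70.61 F1346
G1 X80.64 Y104.53 F1346
M5
G0 X0.00 Y0.00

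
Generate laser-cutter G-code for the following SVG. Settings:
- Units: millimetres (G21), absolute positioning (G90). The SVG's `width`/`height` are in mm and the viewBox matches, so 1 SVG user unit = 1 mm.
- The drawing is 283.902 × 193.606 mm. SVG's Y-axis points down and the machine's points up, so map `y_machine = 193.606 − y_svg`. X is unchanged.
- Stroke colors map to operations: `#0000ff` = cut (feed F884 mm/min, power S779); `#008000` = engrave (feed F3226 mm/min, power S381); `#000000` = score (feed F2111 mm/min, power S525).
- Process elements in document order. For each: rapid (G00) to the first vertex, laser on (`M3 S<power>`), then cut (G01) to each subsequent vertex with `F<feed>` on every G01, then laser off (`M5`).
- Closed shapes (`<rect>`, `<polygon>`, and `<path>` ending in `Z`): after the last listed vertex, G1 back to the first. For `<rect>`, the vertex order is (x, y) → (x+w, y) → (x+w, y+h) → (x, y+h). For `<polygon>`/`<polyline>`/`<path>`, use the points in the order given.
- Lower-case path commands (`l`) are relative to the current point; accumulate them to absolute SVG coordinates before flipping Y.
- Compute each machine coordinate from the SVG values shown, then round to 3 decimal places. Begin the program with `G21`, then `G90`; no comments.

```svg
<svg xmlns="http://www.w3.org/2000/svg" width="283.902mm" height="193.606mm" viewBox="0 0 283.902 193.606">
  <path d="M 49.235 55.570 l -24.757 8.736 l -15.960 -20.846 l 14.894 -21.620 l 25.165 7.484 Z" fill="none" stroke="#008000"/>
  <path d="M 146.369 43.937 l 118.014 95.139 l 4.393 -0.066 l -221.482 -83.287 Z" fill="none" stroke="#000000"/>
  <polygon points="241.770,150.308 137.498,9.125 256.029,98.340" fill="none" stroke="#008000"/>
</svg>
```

G21
G90
G00 X49.235 Y138.036
M3 S381
G01 X24.478 Y129.300 F3226
G01 X8.518 Y150.146 F3226
G01 X23.412 Y171.766 F3226
G01 X48.577 Y164.282 F3226
G01 X49.235 Y138.036 F3226
M5
G00 X146.369 Y149.669
M3 S525
G01 X264.383 Y54.530 F2111
G01 X268.776 Y54.596 F2111
G01 X47.294 Y137.883 F2111
G01 X146.369 Y149.669 F2111
M5
G00 X241.770 Y43.298
M3 S381
G01 X137.498 Y184.481 F3226
G01 X256.029 Y95.266 F3226
G01 X241.770 Y43.298 F3226
M5

1 u = 1 mm; y_m = 193.606 − y.

[1] `<path>` regular polygon, #008000→engrave S381 F3226: (49.235,138.036) → (24.478,129.300) → (8.518,150.146) → (23.412,171.766) → (48.577,164.282) → (49.235,138.036) (closed)

[2] `<path>` closed polygon, #000000→score S525 F2111: (146.369,149.669) → (264.383,54.530) → (268.776,54.596) → (47.294,137.883) → (146.369,149.669) (closed)

[3] `<polygon>` closed polygon, #008000→engrave S381 F3226: (241.770,43.298) → (137.498,184.481) → (256.029,95.266) → (241.770,43.298) (closed)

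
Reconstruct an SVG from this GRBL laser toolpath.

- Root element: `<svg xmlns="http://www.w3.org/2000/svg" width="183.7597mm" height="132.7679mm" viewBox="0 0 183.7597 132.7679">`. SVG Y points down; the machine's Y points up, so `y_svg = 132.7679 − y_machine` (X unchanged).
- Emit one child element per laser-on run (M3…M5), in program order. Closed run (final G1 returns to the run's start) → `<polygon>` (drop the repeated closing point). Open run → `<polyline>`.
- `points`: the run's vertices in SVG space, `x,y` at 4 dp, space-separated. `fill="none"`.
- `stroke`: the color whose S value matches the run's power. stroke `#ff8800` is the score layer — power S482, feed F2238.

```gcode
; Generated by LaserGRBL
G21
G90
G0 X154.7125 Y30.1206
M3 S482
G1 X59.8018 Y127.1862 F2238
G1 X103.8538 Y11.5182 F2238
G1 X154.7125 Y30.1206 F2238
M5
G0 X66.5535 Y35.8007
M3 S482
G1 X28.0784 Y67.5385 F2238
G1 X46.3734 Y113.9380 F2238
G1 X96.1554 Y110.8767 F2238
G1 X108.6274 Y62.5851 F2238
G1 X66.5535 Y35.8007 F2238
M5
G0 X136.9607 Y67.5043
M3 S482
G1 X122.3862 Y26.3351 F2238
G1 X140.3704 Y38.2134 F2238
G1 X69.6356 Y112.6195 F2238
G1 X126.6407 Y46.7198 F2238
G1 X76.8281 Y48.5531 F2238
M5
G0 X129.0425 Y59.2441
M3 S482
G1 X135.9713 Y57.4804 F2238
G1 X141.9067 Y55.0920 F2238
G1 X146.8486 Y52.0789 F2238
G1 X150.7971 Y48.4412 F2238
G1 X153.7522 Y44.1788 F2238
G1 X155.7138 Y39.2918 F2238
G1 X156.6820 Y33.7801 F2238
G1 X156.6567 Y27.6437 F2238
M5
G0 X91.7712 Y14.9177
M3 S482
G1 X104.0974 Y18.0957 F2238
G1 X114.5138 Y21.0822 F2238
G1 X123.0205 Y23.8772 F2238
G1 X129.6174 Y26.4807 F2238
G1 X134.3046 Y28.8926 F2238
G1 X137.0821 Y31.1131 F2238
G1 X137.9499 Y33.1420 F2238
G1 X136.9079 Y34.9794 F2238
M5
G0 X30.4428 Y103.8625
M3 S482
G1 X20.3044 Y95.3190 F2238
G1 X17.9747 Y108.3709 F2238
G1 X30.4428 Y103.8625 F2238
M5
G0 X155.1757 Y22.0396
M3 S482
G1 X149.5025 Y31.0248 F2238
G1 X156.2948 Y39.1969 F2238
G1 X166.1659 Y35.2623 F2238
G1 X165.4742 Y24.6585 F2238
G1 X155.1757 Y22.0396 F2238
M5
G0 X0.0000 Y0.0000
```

<svg xmlns="http://www.w3.org/2000/svg" width="183.7597mm" height="132.7679mm" viewBox="0 0 183.7597 132.7679">
  <polygon points="154.7125,102.6473 59.8018,5.5817 103.8538,121.2497" fill="none" stroke="#ff8800"/>
  <polygon points="66.5535,96.9672 28.0784,65.2294 46.3734,18.8299 96.1554,21.8912 108.6274,70.1828" fill="none" stroke="#ff8800"/>
  <polyline points="136.9607,65.2636 122.3862,106.4328 140.3704,94.5545 69.6356,20.1484 126.6407,86.0481 76.8281,84.2148" fill="none" stroke="#ff8800"/>
  <polyline points="129.0425,73.5238 135.9713,75.2875 141.9067,77.6759 146.8486,80.6890 150.7971,84.3267 153.7522,88.5891 155.7138,93.4761 156.6820,98.9878 156.6567,105.1242" fill="none" stroke="#ff8800"/>
  <polyline points="91.7712,117.8502 104.0974,114.6722 114.5138,111.6857 123.0205,108.8907 129.6174,106.2872 134.3046,103.8753 137.0821,101.6548 137.9499,99.6259 136.9079,97.7885" fill="none" stroke="#ff8800"/>
  <polygon points="30.4428,28.9054 20.3044,37.4489 17.9747,24.3970" fill="none" stroke="#ff8800"/>
  <polygon points="155.1757,110.7283 149.5025,101.7431 156.2948,93.5710 166.1659,97.5056 165.4742,108.1094" fill="none" stroke="#ff8800"/>
</svg>

Machine Y-up, SVG Y-down with viewBox height 132.7679, so y_svg = 132.7679 − y_machine; X carries over. Every run uses S482, so all elements get stroke `#ff8800` (score).

Run 1: The run returns to its start, so emit a `<polygon>` with points (Y-flipped): 154.7125,102.6473 59.8018,5.5817 103.8538,121.2497.

Run 2: The run returns to its start, so emit a `<polygon>` with points (Y-flipped): 66.5535,96.9672 28.0784,65.2294 46.3734,18.8299 96.1554,21.8912 108.6274,70.1828.

Run 3: The run is open, so emit a `<polyline>` with points (Y-flipped): 136.9607,65.2636 122.3862,106.4328 140.3704,94.5545 69.6356,20.1484 126.6407,86.0481 76.8281,84.2148.

Run 4: The run is open, so emit a `<polyline>` with points (Y-flipped): 129.0425,73.5238 135.9713,75.2875 141.9067,77.6759 146.8486,80.6890 150.7971,84.3267 153.7522,88.5891 155.7138,93.4761 156.6820,98.9878 156.6567,105.1242.

Run 5: The run is open, so emit a `<polyline>` with points (Y-flipped): 91.7712,117.8502 104.0974,114.6722 114.5138,111.6857 123.0205,108.8907 129.6174,106.2872 134.3046,103.8753 137.0821,101.6548 137.9499,99.6259 136.9079,97.7885.

Run 6: The run returns to its start, so emit a `<polygon>` with points (Y-flipped): 30.4428,28.9054 20.3044,37.4489 17.9747,24.3970.

Run 7: The run returns to its start, so emit a `<polygon>` with points (Y-flipped): 155.1757,110.7283 149.5025,101.7431 156.2948,93.5710 166.1659,97.5056 165.4742,108.1094.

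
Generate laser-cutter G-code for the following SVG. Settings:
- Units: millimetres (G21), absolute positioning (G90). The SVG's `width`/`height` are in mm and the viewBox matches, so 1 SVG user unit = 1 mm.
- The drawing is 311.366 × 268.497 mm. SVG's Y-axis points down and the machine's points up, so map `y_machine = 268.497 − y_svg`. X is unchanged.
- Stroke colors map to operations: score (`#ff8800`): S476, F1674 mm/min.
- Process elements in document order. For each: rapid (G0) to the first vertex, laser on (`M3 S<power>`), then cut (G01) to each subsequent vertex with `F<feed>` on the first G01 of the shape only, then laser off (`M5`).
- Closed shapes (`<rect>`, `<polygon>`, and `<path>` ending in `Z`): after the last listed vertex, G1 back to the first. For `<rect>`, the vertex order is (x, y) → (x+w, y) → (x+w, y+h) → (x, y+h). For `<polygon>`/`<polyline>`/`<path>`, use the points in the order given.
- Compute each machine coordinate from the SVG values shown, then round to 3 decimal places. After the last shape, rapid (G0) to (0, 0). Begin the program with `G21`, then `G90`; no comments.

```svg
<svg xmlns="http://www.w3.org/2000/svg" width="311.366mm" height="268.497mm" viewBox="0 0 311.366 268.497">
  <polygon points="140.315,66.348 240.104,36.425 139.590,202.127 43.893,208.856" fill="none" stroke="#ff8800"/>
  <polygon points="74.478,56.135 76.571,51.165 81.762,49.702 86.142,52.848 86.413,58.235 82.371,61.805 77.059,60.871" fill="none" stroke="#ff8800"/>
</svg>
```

Since the viewBox matches the mm dimensions, user units are millimetres directly. The only transform is the Y-flip y_m = 268.497 − y_svg.

Shape 1 is a closed polygon drawn with `<polygon>`. Its stroke #ff8800 means score at S476, F1674. After flipping Y the toolpath is (140.315,202.149) → (240.104,232.072) → (139.590,66.370) → (43.893,59.641) → (140.315,202.149), returning to the start.

Shape 2 is a regular polygon drawn with `<polygon>`. Its stroke #ff8800 means score at S476, F1674. After flipping Y the toolpath is (74.478,212.362) → (76.571,217.332) → (81.762,218.795) → (86.142,215.649) → (86.413,210.262) → (82.371,206.692) → (77.059,207.626) → (74.478,212.362), returning to the start.

G21
G90
G0 X140.315 Y202.149
M3 S476
G01 X240.104 Y232.072 F1674
G01 X139.590 Y66.370
G01 X43.893 Y59.641
G01 X140.315 Y202.149
M5
G0 X74.478 Y212.362
M3 S476
G01 X76.571 Y217.332 F1674
G01 X81.762 Y218.795
G01 X86.142 Y215.649
G01 X86.413 Y210.262
G01 X82.371 Y206.692
G01 X77.059 Y207.626
G01 X74.478 Y212.362
M5
G0 X0.000 Y0.000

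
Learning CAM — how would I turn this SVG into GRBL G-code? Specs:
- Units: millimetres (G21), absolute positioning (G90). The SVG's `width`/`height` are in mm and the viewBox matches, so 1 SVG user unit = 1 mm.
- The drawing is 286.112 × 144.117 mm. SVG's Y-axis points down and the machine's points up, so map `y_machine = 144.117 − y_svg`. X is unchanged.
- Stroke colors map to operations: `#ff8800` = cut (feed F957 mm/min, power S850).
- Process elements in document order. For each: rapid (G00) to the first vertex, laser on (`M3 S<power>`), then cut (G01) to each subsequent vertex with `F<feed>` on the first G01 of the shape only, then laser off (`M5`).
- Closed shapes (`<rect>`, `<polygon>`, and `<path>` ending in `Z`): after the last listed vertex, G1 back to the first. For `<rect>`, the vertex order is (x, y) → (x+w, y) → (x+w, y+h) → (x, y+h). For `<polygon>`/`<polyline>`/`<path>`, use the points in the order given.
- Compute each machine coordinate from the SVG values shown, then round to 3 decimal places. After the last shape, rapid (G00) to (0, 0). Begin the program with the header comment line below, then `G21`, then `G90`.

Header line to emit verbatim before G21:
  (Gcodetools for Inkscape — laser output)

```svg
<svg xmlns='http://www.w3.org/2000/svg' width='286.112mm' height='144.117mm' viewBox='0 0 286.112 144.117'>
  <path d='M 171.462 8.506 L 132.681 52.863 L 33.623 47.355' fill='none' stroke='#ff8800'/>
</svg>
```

(Gcodetools for Inkscape — laser output)
G21
G90
G00 X171.462 Y135.611
M3 S850
G01 X132.681 Y91.254 F957
G01 X33.623 Y96.762
M5
G00 X0.000 Y0.000

Since the viewBox matches the mm dimensions, user units are millimetres directly. The only transform is the Y-flip y_m = 144.117 − y_svg.

Shape 1 is a open polyline drawn with `<path>`. Its stroke #ff8800 means cut at S850, F957. After flipping Y the toolpath is (171.462,135.611) → (132.681,91.254) → (33.623,96.762).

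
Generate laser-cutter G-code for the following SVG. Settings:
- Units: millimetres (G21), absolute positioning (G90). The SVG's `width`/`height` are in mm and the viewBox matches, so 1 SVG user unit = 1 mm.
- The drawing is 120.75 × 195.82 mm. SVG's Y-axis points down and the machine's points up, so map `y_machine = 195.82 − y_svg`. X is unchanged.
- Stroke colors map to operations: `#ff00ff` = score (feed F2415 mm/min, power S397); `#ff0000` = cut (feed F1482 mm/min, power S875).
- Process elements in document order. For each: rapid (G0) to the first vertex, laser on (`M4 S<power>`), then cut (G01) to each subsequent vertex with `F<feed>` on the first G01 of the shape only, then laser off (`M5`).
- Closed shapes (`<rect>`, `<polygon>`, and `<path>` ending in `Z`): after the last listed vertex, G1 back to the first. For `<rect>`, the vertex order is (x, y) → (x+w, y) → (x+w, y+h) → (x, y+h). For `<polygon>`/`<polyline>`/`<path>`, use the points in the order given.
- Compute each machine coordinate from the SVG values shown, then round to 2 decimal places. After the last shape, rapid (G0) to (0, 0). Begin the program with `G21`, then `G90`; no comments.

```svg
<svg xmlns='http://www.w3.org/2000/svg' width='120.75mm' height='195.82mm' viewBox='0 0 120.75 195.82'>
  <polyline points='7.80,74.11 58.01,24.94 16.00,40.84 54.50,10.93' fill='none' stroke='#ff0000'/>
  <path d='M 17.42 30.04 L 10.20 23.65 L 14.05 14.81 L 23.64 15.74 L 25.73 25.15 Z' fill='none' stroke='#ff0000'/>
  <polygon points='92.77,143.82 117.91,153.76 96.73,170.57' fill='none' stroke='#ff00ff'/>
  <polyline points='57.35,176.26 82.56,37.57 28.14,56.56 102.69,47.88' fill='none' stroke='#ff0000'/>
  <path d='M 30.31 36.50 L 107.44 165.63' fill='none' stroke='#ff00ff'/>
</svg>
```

G21
G90
G0 X7.80 Y121.71
M4 S875
G01 X58.01 Y170.88 F1482
G01 X16.00 Y154.98
G01 X54.50 Y184.89
M5
G0 X17.42 Y165.78
M4 S875
G01 X10.20 Y172.17 F1482
G01 X14.05 Y181.01
G01 X23.64 Y180.08
G01 X25.73 Y170.67
G01 X17.42 Y165.78
M5
G0 X92.77 Y52.00
M4 S397
G01 X117.91 Y42.06 F2415
G01 X96.73 Y25.25
G01 X92.77 Y52.00
M5
G0 X57.35 Y19.56
M4 S875
G01 X82.56 Y158.25 F1482
G01 X28.14 Y139.26
G01 X102.69 Y147.94
M5
G0 X30.31 Y159.32
M4 S397
G01 X107.44 Y30.19 F2415
M5
G0 X0.00 Y0.00

1 u = 1 mm; y_m = 195.82 − y.

[1] `<polyline>` open polyline, #ff0000→cut S875 F1482: (7.80,121.71) → (58.01,170.88) → (16.00,154.98) → (54.50,184.89)

[2] `<path>` regular polygon, #ff0000→cut S875 F1482: (17.42,165.78) → (10.20,172.17) → (14.05,181.01) → (23.64,180.08) → (25.73,170.67) → (17.42,165.78) (closed)

[3] `<polygon>` regular polygon, #ff00ff→score S397 F2415: (92.77,52.00) → (117.91,42.06) → (96.73,25.25) → (92.77,52.00) (closed)

[4] `<polyline>` open polyline, #ff0000→cut S875 F1482: (57.35,19.56) → (82.56,158.25) → (28.14,139.26) → (102.69,147.94)

[5] `<path>` line segment, #ff00ff→score S397 F2415: (30.31,159.32) → (107.44,30.19)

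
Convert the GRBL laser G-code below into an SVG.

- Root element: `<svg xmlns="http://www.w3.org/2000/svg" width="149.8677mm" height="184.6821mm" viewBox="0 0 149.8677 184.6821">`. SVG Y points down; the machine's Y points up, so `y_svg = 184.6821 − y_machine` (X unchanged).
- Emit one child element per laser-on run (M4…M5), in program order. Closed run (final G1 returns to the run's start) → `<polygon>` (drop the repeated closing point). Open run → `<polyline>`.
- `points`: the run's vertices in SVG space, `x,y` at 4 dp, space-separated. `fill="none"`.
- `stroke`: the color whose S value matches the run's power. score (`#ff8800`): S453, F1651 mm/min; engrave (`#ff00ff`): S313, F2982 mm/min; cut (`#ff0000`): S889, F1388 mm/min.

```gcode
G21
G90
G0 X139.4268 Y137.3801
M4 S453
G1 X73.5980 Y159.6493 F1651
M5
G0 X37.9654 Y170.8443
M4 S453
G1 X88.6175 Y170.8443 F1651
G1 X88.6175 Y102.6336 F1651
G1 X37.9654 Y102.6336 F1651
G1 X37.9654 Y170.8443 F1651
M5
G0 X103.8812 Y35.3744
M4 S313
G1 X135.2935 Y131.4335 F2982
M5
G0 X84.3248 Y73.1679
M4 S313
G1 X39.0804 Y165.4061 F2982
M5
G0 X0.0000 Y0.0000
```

<svg xmlns="http://www.w3.org/2000/svg" width="149.8677mm" height="184.6821mm" viewBox="0 0 149.8677 184.6821">
  <polyline points="139.4268,47.3020 73.5980,25.0328" fill="none" stroke="#ff8800"/>
  <polygon points="37.9654,13.8378 88.6175,13.8378 88.6175,82.0485 37.9654,82.0485" fill="none" stroke="#ff8800"/>
  <polyline points="103.8812,149.3077 135.2935,53.2486" fill="none" stroke="#ff00ff"/>
  <polyline points="84.3248,111.5142 39.0804,19.2760" fill="none" stroke="#ff00ff"/>
</svg>

y_svg = 184.6821 − y_m.

[1] S453→`#ff8800` (score); open run; points: 139.4268,47.3020 73.5980,25.0328

[2] S453→`#ff8800` (score); closed run; points: 37.9654,13.8378 88.6175,13.8378 88.6175,82.0485 37.9654,82.0485

[3] S313→`#ff00ff` (engrave); open run; points: 103.8812,149.3077 135.2935,53.2486

[4] S313→`#ff00ff` (engrave); open run; points: 84.3248,111.5142 39.0804,19.2760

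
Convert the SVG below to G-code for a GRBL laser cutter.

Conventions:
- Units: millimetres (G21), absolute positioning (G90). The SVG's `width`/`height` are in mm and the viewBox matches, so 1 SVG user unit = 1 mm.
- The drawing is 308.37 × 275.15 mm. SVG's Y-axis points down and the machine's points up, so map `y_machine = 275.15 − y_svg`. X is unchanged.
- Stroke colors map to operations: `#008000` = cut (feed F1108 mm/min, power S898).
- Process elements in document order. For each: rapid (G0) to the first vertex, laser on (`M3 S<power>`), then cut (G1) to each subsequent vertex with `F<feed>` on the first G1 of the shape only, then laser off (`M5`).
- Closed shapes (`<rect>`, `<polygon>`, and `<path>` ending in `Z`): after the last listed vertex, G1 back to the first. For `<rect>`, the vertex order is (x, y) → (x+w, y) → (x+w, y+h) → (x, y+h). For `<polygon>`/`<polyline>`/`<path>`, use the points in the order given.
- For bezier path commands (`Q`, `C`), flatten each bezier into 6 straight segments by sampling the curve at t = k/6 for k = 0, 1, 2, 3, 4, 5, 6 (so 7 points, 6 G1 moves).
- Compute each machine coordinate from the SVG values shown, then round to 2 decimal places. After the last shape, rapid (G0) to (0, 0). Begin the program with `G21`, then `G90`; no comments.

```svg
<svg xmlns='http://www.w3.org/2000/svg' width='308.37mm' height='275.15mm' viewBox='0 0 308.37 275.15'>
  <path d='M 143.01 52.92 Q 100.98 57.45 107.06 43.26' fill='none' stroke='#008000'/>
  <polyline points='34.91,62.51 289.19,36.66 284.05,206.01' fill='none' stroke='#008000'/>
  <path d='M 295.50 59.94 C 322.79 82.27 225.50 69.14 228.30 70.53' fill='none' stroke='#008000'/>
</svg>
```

G21
G90
G0 X143.01 Y222.23
M3 S898
G1 X130.34 Y221.24 F1108
G1 X120.34 Y221.29
G1 X113.01 Y222.38
G1 X108.35 Y224.51
G1 X106.37 Y227.68
G1 X107.06 Y231.89
M5
G0 X34.91 Y212.64
M3 S898
G1 X289.19 Y238.49 F1108
G1 X284.05 Y69.14
M5
G0 X295.50 Y215.21
M3 S898
G1 X299.80 Y206.77 F1108
G1 X289.58 Y202.85
G1 X271.08 Y202.06
G1 X250.54 Y203.02
G1 X234.20 Y204.34
G1 X228.30 Y204.62
M5
G0 X0.00 Y0.00

1 u = 1 mm; y_m = 275.15 − y.

[1] `<path>` quadratic bezier, #008000→cut S898 F1108: (143.01,222.23) → (130.34,221.24) → (120.34,221.29) → (113.01,222.38) → (108.35,224.51) → (106.37,227.68) → (107.06,231.89)

[2] `<polyline>` open polyline, #008000→cut S898 F1108: (34.91,212.64) → (289.19,238.49) → (284.05,69.14)

[3] `<path>` cubic bezier, #008000→cut S898 F1108: (295.50,215.21) → (299.80,206.77) → (289.58,202.85) → (271.08,202.06) → (250.54,203.02) → (234.20,204.34) → (228.30,204.62)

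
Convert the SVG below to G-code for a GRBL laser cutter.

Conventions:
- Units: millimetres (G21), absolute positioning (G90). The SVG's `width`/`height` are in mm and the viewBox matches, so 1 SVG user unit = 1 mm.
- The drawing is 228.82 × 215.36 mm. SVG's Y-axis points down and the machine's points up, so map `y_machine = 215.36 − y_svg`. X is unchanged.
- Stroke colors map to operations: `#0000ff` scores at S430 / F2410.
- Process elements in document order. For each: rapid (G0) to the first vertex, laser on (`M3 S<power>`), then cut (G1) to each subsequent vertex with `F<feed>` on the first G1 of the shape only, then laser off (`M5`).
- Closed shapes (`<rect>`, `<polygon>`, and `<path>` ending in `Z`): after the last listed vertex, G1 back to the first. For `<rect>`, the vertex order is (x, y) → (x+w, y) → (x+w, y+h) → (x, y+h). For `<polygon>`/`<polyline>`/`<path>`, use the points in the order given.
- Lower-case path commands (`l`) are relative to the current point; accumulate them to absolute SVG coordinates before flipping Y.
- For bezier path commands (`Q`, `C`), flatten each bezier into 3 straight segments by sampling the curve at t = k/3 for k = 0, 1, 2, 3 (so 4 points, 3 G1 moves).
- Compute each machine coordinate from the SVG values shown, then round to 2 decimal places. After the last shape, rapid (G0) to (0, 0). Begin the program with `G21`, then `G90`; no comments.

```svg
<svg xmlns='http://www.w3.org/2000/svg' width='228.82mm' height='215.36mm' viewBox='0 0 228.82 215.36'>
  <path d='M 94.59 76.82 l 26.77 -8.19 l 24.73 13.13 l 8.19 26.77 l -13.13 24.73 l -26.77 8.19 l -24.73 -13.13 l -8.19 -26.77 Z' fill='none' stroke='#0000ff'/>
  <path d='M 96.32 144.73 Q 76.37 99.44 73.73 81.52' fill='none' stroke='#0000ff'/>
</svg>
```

G21
G90
G0 X94.59 Y138.54
M3 S430
G1 X121.36 Y146.73 F2410
G1 X146.09 Y133.60
G1 X154.28 Y106.83
G1 X141.15 Y82.10
G1 X114.38 Y73.91
G1 X89.65 Y87.04
G1 X81.46 Y113.81
G1 X94.59 Y138.54
M5
G0 X96.32 Y70.63
M3 S430
G1 X84.94 Y97.78 F2410
G1 X77.41 Y118.85
G1 X73.73 Y133.84
M5
G0 X0.00 Y0.00

1 u = 1 mm; y_m = 215.36 − y.

[1] `<path>` regular polygon, #0000ff→score S430 F2410: (94.59,138.54) → (121.36,146.73) → (146.09,133.60) → (154.28,106.83) → (141.15,82.10) → (114.38,73.91) → (89.65,87.04) → (81.46,113.81) → (94.59,138.54) (closed)

[2] `<path>` quadratic bezier, #0000ff→score S430 F2410: (96.32,70.63) → (84.94,97.78) → (77.41,118.85) → (73.73,133.84)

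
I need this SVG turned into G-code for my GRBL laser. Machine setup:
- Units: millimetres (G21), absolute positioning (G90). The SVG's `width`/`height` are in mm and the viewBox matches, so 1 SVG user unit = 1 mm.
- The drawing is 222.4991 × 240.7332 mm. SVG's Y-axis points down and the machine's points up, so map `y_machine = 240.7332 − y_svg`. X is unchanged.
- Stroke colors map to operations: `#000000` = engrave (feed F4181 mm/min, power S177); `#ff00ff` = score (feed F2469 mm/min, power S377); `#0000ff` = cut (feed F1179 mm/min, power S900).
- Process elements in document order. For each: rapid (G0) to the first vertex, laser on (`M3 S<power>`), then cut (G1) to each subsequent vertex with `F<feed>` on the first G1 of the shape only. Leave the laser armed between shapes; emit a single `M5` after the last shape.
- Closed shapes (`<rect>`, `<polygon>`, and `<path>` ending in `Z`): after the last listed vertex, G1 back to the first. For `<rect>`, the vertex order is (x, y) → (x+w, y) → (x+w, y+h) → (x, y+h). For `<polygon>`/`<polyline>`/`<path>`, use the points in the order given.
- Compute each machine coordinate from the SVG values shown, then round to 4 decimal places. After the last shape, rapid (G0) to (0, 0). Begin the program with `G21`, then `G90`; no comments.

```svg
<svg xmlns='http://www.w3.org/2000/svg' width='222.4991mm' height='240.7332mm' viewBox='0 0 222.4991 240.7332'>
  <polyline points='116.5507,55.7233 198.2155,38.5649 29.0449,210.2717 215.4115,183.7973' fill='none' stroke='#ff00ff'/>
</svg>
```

viewBox `0 0 222.4991 240.7332` with mm width/height → 1 unit = 1 mm. Flip: y_m = 240.7332 − y_svg.

**Shape 1** — `<polyline>` open polyline, stroke `#ff00ff` → score (S377, F2469). Machine vertices: (116.5507,185.0099) → (198.2155,202.1683) → (29.0449,30.4615) → (215.4115,56.9359). Open path.

G21
G90
G0 X116.5507 Y185.0099
M3 S377
G1 X198.2155 Y202.1683 F2469
G1 X29.0449 Y30.4615
G1 X215.4115 Y56.9359
M5
G0 X0.0000 Y0.0000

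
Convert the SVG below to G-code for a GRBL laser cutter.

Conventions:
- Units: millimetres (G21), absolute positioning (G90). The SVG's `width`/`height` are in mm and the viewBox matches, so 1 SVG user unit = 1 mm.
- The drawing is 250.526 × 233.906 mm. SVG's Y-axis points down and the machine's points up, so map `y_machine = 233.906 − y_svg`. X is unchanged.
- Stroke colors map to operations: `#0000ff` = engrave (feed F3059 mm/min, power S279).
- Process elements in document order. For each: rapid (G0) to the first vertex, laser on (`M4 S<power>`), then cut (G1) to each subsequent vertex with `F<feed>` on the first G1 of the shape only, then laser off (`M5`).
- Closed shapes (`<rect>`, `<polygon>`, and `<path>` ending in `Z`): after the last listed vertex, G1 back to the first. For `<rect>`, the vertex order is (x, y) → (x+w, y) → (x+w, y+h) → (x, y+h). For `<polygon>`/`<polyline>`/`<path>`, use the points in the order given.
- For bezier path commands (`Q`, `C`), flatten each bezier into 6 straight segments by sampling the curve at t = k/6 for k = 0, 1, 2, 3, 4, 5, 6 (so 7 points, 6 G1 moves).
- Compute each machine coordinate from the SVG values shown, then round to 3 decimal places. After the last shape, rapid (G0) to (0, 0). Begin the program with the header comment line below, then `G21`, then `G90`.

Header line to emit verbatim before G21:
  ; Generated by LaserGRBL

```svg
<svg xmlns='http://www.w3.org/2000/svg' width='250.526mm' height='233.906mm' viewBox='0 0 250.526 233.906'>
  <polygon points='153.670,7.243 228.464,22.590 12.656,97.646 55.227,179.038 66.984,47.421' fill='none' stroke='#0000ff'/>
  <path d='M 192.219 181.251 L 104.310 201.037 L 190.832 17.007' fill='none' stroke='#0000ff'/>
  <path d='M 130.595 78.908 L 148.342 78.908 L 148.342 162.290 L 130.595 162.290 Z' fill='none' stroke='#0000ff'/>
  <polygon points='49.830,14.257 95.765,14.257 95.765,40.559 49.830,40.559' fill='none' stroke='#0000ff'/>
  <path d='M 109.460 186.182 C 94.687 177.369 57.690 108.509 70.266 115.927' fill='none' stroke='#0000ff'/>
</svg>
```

; Generated by LaserGRBL
G21
G90
G0 X153.670 Y226.663
M4 S279
G1 X228.464 Y211.316 F3059
G1 X12.656 Y136.260
G1 X55.227 Y54.868
G1 X66.984 Y186.485
G1 X153.670 Y226.663
M5
G0 X192.219 Y52.655
M4 S279
G1 X104.310 Y32.869 F3059
G1 X190.832 Y216.899
M5
G0 X130.595 Y154.998
M4 S279
G1 X148.342 Y154.998 F3059
G1 X148.342 Y71.616
G1 X130.595 Y71.616
G1 X130.595 Y154.998
M5
G0 X49.830 Y219.649
M4 S279
G1 X95.765 Y219.649 F3059
G1 X95.765 Y193.347
G1 X49.830 Y193.347
G1 X49.830 Y219.649
M5
G0 X109.460 Y47.724
M4 S279
G1 X100.554 Y56.503 F3059
G1 X89.938 Y71.504
G1 X79.607 Y88.938
G1 X71.555 Y105.020
G1 X67.777 Y115.963
G1 X70.266 Y117.979
M5
G0 X0.000 Y0.000

Since the viewBox matches the mm dimensions, user units are millimetres directly. The only transform is the Y-flip y_m = 233.906 − y_svg.

Shape 1 is a closed polygon drawn with `<polygon>`. Its stroke #0000ff means engrave at S279, F3059. After flipping Y the toolpath is (153.670,226.663) → (228.464,211.316) → (12.656,136.260) → (55.227,54.868) → (66.984,186.485) → (153.670,226.663), returning to the start.

Shape 2 is a open polyline drawn with `<path>`. Its stroke #0000ff means engrave at S279, F3059. After flipping Y the toolpath is (192.219,52.655) → (104.310,32.869) → (190.832,216.899).

Shape 3 is a rectangle drawn with `<path>`. Its stroke #0000ff means engrave at S279, F3059. After flipping Y the toolpath is (130.595,154.998) → (148.342,154.998) → (148.342,71.616) → (130.595,71.616) → (130.595,154.998), returning to the start.

Shape 4 is a rectangle drawn with `<polygon>`. Its stroke #0000ff means engrave at S279, F3059. After flipping Y the toolpath is (49.830,219.649) → (95.765,219.649) → (95.765,193.347) → (49.830,193.347) → (49.830,219.649), returning to the start.

Shape 5 is a cubic bezier drawn with `<path>`. Its stroke #0000ff means engrave at S279, F3059. After flipping Y the toolpath is (109.460,47.724) → (100.554,56.503) → (89.938,71.504) → (79.607,88.938) → (71.555,105.020) → (67.777,115.963) → (70.266,117.979).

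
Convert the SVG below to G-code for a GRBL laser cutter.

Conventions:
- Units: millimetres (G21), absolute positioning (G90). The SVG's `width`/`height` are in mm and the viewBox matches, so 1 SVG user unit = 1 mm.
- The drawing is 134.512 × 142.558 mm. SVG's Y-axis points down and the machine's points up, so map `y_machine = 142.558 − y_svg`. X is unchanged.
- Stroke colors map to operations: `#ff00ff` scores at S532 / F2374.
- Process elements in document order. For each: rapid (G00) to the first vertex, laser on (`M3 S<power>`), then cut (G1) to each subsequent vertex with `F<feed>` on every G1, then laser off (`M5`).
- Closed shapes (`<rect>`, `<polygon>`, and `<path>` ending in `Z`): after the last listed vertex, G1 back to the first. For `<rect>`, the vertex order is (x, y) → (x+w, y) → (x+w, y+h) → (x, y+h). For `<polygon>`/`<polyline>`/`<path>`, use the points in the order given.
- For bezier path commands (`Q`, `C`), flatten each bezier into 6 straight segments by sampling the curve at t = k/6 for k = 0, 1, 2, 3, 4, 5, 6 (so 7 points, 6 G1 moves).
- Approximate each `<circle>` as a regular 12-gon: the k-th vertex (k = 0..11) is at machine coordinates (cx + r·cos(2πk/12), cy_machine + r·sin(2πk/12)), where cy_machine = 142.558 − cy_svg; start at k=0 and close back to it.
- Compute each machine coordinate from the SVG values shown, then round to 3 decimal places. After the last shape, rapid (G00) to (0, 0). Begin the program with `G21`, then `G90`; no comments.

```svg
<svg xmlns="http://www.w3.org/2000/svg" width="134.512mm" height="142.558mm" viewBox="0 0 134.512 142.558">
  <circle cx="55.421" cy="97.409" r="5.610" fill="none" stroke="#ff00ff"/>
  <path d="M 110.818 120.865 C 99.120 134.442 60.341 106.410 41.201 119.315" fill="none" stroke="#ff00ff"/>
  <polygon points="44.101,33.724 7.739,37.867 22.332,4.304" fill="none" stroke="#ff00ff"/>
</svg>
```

G21
G90
G00 X61.031 Y45.149
M3 S532
G1 X60.279 Y47.954 F2374
G1 X58.226 Y50.007 F2374
G1 X55.421 Y50.759 F2374
G1 X52.616 Y50.007 F2374
G1 X50.563 Y47.954 F2374
G1 X49.811 Y45.149 F2374
G1 X50.563 Y42.344 F2374
G1 X52.616 Y40.291 F2374
G1 X55.421 Y39.539 F2374
G1 X58.226 Y40.291 F2374
G1 X60.279 Y42.344 F2374
G1 X61.031 Y45.149 F2374
M5
G00 X110.818 Y21.693
M3 S532
G1 X102.929 Y17.990 F2374
G1 X91.823 Y18.928 F2374
G1 X78.800 Y22.216 F2374
G1 X65.157 Y25.560 F2374
G1 X52.191 Y26.666 F2374
G1 X41.201 Y23.243 F2374
M5
G00 X44.101 Y108.834
M3 S532
G1 X7.739 Y104.691 F2374
G1 X22.332 Y138.254 F2374
G1 X44.101 Y108.834 F2374
M5
G00 X0.000 Y0.000

viewBox `0 0 134.512 142.558` with mm width/height → 1 unit = 1 mm. Flip: y_m = 142.558 − y_svg.

**Shape 1** — `<circle>` circle, stroke `#ff00ff` → score (S532, F2374). Machine vertices: (61.031,45.149) → (60.279,47.954) → (58.226,50.007) → (55.421,50.759) → (52.616,50.007) → (50.563,47.954) → (49.811,45.149) → (50.563,42.344) → (52.616,40.291) → (55.421,39.539) → (58.226,40.291) → (60.279,42.344) → (61.031,45.149). Closed: final G1 returns to the first vertex.

**Shape 2** — `<path>` cubic bezier, stroke `#ff00ff` → score (S532, F2374). Control points (SVG): P0=(110.818,120.865), P1=(99.120,134.442), P2=(60.341,106.410), P3=(41.201,119.315); sampled at t=k/6. Machine vertices: (110.818,21.693) → (102.929,17.990) → (91.823,18.928) → (78.800,22.216) → (65.157,25.560) → (52.191,26.666) → (41.201,23.243). Open path.

**Shape 3** — `<polygon>` regular polygon, stroke `#ff00ff` → score (S532, F2374). Machine vertices: (44.101,108.834) → (7.739,104.691) → (22.332,138.254) → (44.101,108.834). Closed: final G1 returns to the first vertex.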